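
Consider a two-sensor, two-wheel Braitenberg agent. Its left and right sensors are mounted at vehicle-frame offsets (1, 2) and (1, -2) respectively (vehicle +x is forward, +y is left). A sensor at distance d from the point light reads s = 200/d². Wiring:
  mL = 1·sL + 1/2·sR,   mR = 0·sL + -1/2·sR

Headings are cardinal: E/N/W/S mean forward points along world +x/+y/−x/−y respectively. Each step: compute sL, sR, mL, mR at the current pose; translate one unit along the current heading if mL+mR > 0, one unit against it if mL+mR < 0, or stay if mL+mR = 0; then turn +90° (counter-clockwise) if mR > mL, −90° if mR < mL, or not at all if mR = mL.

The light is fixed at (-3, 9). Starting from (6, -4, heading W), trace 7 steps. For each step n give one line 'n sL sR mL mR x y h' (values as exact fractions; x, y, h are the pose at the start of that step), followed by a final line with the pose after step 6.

0 200/289 40/37 13180/10693 -20/37 6 -4 W
1 10/9 50/61 835/549 -25/61 5 -4 N
2 200/181 200/277 73500/50137 -100/277 5 -3 E
3 20/29 100/109 3630/3161 -50/109 6 -3 S
4 200/289 40/37 13180/10693 -20/37 6 -4 W
5 10/9 50/61 835/549 -25/61 5 -4 N
6 200/181 200/277 73500/50137 -100/277 5 -3 E
final 6 -3 S

n=0: pose=(6,-4,W); sL=200/289, sR=40/37; mL=13180/10693, mR=-20/37; mL+mR=200/289 → advance +1; mR−mL=-18960/10693 → turn -1·90°
n=1: pose=(5,-4,N); sL=10/9, sR=50/61; mL=835/549, mR=-25/61; mL+mR=10/9 → advance +1; mR−mL=-1060/549 → turn -1·90°
n=2: pose=(5,-3,E); sL=200/181, sR=200/277; mL=73500/50137, mR=-100/277; mL+mR=200/181 → advance +1; mR−mL=-91600/50137 → turn -1·90°
n=3: pose=(6,-3,S); sL=20/29, sR=100/109; mL=3630/3161, mR=-50/109; mL+mR=20/29 → advance +1; mR−mL=-5080/3161 → turn -1·90°
n=4: pose=(6,-4,W); sL=200/289, sR=40/37; mL=13180/10693, mR=-20/37; mL+mR=200/289 → advance +1; mR−mL=-18960/10693 → turn -1·90°
n=5: pose=(5,-4,N); sL=10/9, sR=50/61; mL=835/549, mR=-25/61; mL+mR=10/9 → advance +1; mR−mL=-1060/549 → turn -1·90°
n=6: pose=(5,-3,E); sL=200/181, sR=200/277; mL=73500/50137, mR=-100/277; mL+mR=200/181 → advance +1; mR−mL=-91600/50137 → turn -1·90°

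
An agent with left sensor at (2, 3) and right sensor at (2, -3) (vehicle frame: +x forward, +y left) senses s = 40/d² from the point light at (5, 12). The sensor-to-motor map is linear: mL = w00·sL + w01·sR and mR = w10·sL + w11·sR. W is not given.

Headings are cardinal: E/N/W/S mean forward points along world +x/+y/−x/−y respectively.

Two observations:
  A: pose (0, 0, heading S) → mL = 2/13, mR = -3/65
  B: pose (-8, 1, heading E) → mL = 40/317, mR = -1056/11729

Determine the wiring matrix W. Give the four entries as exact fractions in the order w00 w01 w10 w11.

obs A: pose=(0,0,S) → sL=1/5, sR=2/13, mL=2/13, mR=-3/65
obs B: pose=(-8,1,E) → sL=8/37, sR=40/317, mL=40/317, mR=-1056/11729
sensor matrix S = [[1/5, 2/13], [8/37, 40/317]]; det S = -1224/152477
solve [mL_A; mL_B] = S·[w00; w01] and [mR_A; mR_B] = S·[w10; w11]:
  w00 = 0, w01 = 1, w10 = -1, w11 = 1

0 1 -1 1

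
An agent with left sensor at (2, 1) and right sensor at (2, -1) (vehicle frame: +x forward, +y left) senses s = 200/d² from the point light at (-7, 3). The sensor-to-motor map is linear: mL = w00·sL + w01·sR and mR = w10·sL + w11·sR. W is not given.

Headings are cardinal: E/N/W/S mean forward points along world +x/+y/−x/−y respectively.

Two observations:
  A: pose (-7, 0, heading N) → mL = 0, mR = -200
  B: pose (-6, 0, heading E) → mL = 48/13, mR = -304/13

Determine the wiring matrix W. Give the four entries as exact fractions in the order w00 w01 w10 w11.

1/2 -1/2 -1 -1

obs A: pose=(-7,0,N) → sL=100, sR=100, mL=0, mR=-200
obs B: pose=(-6,0,E) → sL=200/13, sR=8, mL=48/13, mR=-304/13
sensor matrix S = [[100, 100], [200/13, 8]]; det S = -9600/13
solve [mL_A; mL_B] = S·[w00; w01] and [mR_A; mR_B] = S·[w10; w11]:
  w00 = 1/2, w01 = -1/2, w10 = -1, w11 = -1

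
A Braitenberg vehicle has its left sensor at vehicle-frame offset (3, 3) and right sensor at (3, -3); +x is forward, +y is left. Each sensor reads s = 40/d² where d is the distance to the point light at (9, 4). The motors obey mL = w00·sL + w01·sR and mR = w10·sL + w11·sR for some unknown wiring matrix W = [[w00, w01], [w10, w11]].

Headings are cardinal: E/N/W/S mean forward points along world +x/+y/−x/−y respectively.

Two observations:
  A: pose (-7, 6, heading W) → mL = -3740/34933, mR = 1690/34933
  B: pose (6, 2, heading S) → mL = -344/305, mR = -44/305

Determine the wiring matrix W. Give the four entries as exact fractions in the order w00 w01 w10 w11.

obs A: pose=(-7,6,W) → sL=20/181, sR=20/193, mL=-3740/34933, mR=1690/34933
obs B: pose=(6,2,S) → sL=8/5, sR=40/61, mL=-344/305, mR=-44/305
sensor matrix S = [[20/181, 20/193], [8/5, 40/61]]; det S = -198912/2130913
solve [mL_A; mL_B] = S·[w00; w01] and [mR_A; mR_B] = S·[w10; w11]:
  w00 = -1/2, w01 = -1/2, w10 = -1/2, w11 = 1

-1/2 -1/2 -1/2 1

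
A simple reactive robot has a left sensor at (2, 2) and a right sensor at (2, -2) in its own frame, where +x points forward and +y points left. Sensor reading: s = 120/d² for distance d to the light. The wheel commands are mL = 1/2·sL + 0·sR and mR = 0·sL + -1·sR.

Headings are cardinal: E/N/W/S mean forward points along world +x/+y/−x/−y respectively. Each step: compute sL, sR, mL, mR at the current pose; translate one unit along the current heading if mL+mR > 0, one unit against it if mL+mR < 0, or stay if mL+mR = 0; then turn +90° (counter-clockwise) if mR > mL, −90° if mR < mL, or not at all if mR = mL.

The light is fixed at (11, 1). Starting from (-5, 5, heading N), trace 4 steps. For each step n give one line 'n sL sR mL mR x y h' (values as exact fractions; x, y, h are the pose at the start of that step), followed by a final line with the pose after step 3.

0 1/3 15/29 1/6 -15/29 -5 5 N
1 120/221 120/197 60/221 -120/197 -5 4 E
2 60/113 60/181 30/113 -60/181 -6 4 S
3 24/73 120/397 12/73 -120/397 -6 5 W
final -5 5 N

n=0: pose=(-5,5,N); sL=1/3, sR=15/29; mL=1/6, mR=-15/29; mL+mR=-61/174 → advance -1; mR−mL=-119/174 → turn -1·90°
n=1: pose=(-5,4,E); sL=120/221, sR=120/197; mL=60/221, mR=-120/197; mL+mR=-14700/43537 → advance -1; mR−mL=-38340/43537 → turn -1·90°
n=2: pose=(-6,4,S); sL=60/113, sR=60/181; mL=30/113, mR=-60/181; mL+mR=-1350/20453 → advance -1; mR−mL=-12210/20453 → turn -1·90°
n=3: pose=(-6,5,W); sL=24/73, sR=120/397; mL=12/73, mR=-120/397; mL+mR=-3996/28981 → advance -1; mR−mL=-13524/28981 → turn -1·90°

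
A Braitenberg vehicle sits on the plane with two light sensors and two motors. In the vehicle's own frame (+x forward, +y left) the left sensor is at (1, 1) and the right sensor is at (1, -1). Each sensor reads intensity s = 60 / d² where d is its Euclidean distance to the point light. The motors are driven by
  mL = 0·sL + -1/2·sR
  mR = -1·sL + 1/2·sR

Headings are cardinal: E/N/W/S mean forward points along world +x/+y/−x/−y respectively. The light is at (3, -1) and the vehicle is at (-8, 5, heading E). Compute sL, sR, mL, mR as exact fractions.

60/149 12/25 -6/25 -606/3725

left sensor world pos  = (-7, 6); dL² = 149
right sensor world pos = (-7, 4); dR² = 125
sL = 60/149 = 60/149
sR = 60/125 = 12/25
mL = 0·sL + -1/2·sR = -6/25
mR = -1·sL + 1/2·sR = -606/3725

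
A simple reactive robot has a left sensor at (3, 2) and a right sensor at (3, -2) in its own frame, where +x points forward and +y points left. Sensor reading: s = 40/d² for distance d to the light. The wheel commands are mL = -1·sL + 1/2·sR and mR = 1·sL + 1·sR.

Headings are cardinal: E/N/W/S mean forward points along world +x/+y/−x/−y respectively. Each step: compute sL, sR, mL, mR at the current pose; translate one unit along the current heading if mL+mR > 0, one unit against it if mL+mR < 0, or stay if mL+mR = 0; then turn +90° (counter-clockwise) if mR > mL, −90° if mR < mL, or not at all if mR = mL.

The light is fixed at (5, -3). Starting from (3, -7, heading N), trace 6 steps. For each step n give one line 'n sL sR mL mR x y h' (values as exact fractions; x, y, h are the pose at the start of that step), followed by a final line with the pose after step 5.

n=0: pose=(3,-7,N); sL=40/17, sR=40; mL=300/17, mR=720/17; mL+mR=60 → advance +1; mR−mL=420/17 → turn +1·90°
n=1: pose=(3,-6,W); sL=4/5, sR=20/13; mL=-2/65, mR=152/65; mL+mR=30/13 → advance +1; mR−mL=154/65 → turn +1·90°
n=2: pose=(2,-6,S); sL=40/37, sR=40/61; mL=-1700/2257, mR=3920/2257; mL+mR=60/61 → advance +1; mR−mL=5620/2257 → turn +1·90°
n=3: pose=(2,-7,E); sL=10, sR=10/9; mL=-85/9, mR=100/9; mL+mR=5/3 → advance +1; mR−mL=185/9 → turn +1·90°
n=4: pose=(3,-7,N); sL=40/17, sR=40; mL=300/17, mR=720/17; mL+mR=60 → advance +1; mR−mL=420/17 → turn +1·90°
n=5: pose=(3,-6,W); sL=4/5, sR=20/13; mL=-2/65, mR=152/65; mL+mR=30/13 → advance +1; mR−mL=154/65 → turn +1·90°

0 40/17 40 300/17 720/17 3 -7 N
1 4/5 20/13 -2/65 152/65 3 -6 W
2 40/37 40/61 -1700/2257 3920/2257 2 -6 S
3 10 10/9 -85/9 100/9 2 -7 E
4 40/17 40 300/17 720/17 3 -7 N
5 4/5 20/13 -2/65 152/65 3 -6 W
final 2 -6 S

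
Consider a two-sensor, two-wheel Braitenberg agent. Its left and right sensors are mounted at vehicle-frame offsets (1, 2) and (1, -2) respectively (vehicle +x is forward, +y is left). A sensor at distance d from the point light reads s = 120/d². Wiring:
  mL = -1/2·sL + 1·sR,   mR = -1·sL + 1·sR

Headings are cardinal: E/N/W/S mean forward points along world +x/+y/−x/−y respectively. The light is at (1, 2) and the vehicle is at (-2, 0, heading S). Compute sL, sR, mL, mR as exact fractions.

12 60/17 -42/17 -144/17

left sensor world pos  = (0, -1); dL² = 10
right sensor world pos = (-4, -1); dR² = 34
sL = 120/10 = 12
sR = 120/34 = 60/17
mL = -1/2·sL + 1·sR = -42/17
mR = -1·sL + 1·sR = -144/17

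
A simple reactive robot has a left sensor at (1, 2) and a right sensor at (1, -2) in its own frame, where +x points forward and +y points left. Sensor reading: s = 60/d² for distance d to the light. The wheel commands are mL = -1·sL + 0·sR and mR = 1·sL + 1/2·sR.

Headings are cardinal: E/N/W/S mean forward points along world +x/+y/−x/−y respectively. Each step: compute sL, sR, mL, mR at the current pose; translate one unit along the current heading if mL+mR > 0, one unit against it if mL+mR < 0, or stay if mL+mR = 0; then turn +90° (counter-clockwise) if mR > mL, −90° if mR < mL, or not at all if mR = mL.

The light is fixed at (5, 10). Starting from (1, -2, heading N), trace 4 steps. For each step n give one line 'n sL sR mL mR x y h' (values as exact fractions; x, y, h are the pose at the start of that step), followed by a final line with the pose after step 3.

n=0: pose=(1,-2,N); sL=60/157, sR=12/25; mL=-60/157, mR=2442/3925; mL+mR=6/25 → advance +1; mR−mL=3942/3925 → turn +1·90°
n=1: pose=(1,-1,W); sL=30/97, sR=30/53; mL=-30/97, mR=3045/5141; mL+mR=15/53 → advance +1; mR−mL=4635/5141 → turn +1·90°
n=2: pose=(0,-1,S); sL=20/51, sR=60/193; mL=-20/51, mR=5390/9843; mL+mR=30/193 → advance +1; mR−mL=9250/9843 → turn +1·90°
n=3: pose=(0,-2,E); sL=15/29, sR=15/53; mL=-15/29, mR=2025/3074; mL+mR=15/106 → advance +1; mR−mL=3615/3074 → turn +1·90°

0 60/157 12/25 -60/157 2442/3925 1 -2 N
1 30/97 30/53 -30/97 3045/5141 1 -1 W
2 20/51 60/193 -20/51 5390/9843 0 -1 S
3 15/29 15/53 -15/29 2025/3074 0 -2 E
final 1 -2 N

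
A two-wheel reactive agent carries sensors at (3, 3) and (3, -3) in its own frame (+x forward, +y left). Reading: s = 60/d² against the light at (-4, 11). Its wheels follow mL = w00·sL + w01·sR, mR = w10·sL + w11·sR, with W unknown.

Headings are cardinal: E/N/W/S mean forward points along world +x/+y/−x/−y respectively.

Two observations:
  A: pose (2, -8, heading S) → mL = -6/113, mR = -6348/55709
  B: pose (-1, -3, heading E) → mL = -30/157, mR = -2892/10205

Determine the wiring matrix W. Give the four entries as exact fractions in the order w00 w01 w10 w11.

-1/2 0 -1/2 -1/2

obs A: pose=(2,-8,S) → sL=12/113, sR=60/493, mL=-6/113, mR=-6348/55709
obs B: pose=(-1,-3,E) → sL=60/157, sR=12/65, mL=-30/157, mR=-2892/10205
sensor matrix S = [[12/113, 60/493], [60/157, 12/65]]; det S = -15296256/568510345
solve [mL_A; mL_B] = S·[w00; w01] and [mR_A; mR_B] = S·[w10; w11]:
  w00 = -1/2, w01 = 0, w10 = -1/2, w11 = -1/2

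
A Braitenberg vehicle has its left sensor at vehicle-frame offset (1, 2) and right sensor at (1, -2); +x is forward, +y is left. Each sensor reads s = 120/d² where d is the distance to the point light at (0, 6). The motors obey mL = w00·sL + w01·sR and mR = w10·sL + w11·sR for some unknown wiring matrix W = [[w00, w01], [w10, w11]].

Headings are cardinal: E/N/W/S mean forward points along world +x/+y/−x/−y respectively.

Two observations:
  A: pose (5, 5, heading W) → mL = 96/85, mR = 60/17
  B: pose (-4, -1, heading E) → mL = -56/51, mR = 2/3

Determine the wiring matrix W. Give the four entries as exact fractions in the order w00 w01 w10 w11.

obs A: pose=(5,5,W) → sL=24/5, sR=120/17, mL=96/85, mR=60/17
obs B: pose=(-4,-1,E) → sL=60/17, sR=4/3, mL=-56/51, mR=2/3
sensor matrix S = [[24/5, 120/17], [60/17, 4/3]]; det S = -26752/1445
solve [mL_A; mL_B] = S·[w00; w01] and [mR_A; mR_B] = S·[w10; w11]:
  w00 = -1/2, w01 = 1/2, w10 = 0, w11 = 1/2

-1/2 1/2 0 1/2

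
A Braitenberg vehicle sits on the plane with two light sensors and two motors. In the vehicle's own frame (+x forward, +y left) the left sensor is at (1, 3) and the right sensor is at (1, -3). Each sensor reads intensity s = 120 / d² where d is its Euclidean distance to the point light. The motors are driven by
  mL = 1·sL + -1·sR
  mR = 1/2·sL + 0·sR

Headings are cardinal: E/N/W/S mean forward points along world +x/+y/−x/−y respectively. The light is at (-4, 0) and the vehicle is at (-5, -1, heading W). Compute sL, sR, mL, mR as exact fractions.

6 15 -9 3

left sensor world pos  = (-6, -4); dL² = 20
right sensor world pos = (-6, 2); dR² = 8
sL = 120/20 = 6
sR = 120/8 = 15
mL = 1·sL + -1·sR = -9
mR = 1/2·sL + 0·sR = 3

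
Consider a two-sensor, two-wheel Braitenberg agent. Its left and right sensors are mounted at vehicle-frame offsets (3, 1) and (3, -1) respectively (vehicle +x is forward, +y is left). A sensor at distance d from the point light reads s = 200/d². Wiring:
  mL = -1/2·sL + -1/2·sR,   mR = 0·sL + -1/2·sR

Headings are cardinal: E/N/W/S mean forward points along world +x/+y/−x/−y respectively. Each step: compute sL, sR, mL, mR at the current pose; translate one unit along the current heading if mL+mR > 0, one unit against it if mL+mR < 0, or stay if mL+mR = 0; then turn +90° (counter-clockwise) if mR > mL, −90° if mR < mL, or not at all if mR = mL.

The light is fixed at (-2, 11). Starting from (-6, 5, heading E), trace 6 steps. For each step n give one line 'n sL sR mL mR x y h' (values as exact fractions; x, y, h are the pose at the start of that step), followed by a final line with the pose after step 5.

n=0: pose=(-6,5,E); sL=100/13, sR=4; mL=-76/13, mR=-2; mL+mR=-102/13 → advance -1; mR−mL=50/13 → turn +1·90°
n=1: pose=(-7,5,N); sL=40/9, sR=8; mL=-56/9, mR=-4; mL+mR=-92/9 → advance -1; mR−mL=20/9 → turn +1·90°
n=2: pose=(-7,4,W); sL=25/16, sR=2; mL=-57/32, mR=-1; mL+mR=-89/32 → advance -1; mR−mL=25/32 → turn +1·90°
n=3: pose=(-6,4,S); sL=200/109, sR=8/5; mL=-936/545, mR=-4/5; mL+mR=-1372/545 → advance -1; mR−mL=100/109 → turn +1·90°
n=4: pose=(-6,5,E); sL=100/13, sR=4; mL=-76/13, mR=-2; mL+mR=-102/13 → advance -1; mR−mL=50/13 → turn +1·90°
n=5: pose=(-7,5,N); sL=40/9, sR=8; mL=-56/9, mR=-4; mL+mR=-92/9 → advance -1; mR−mL=20/9 → turn +1·90°

0 100/13 4 -76/13 -2 -6 5 E
1 40/9 8 -56/9 -4 -7 5 N
2 25/16 2 -57/32 -1 -7 4 W
3 200/109 8/5 -936/545 -4/5 -6 4 S
4 100/13 4 -76/13 -2 -6 5 E
5 40/9 8 -56/9 -4 -7 5 N
final -7 4 W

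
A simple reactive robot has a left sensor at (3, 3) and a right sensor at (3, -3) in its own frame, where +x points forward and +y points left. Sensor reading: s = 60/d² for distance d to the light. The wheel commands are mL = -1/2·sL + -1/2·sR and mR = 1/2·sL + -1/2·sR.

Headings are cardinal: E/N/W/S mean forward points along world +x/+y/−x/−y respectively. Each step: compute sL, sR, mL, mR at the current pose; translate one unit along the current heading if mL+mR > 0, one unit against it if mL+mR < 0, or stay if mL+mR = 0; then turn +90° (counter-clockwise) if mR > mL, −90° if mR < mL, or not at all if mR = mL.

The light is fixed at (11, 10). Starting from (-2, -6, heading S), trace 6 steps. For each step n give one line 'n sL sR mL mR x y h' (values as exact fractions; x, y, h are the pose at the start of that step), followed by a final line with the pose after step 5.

n=0: pose=(-2,-6,S); sL=60/461, sR=60/617; mL=-32340/284437, mR=4680/284437; mL+mR=-60/617 → advance -1; mR−mL=60/461 → turn +1·90°
n=1: pose=(-2,-5,E); sL=15/61, sR=15/106; mL=-2505/12932, mR=675/12932; mL+mR=-15/106 → advance -1; mR−mL=15/61 → turn +1·90°
n=2: pose=(-3,-5,N); sL=60/433, sR=12/53; mL=-4188/22949, mR=-1008/22949; mL+mR=-12/53 → advance -1; mR−mL=60/433 → turn +1·90°
n=3: pose=(-3,-6,W); sL=6/65, sR=30/229; mL=-1662/14885, mR=-288/14885; mL+mR=-30/229 → advance -1; mR−mL=6/65 → turn +1·90°
n=4: pose=(-2,-6,S); sL=60/461, sR=60/617; mL=-32340/284437, mR=4680/284437; mL+mR=-60/617 → advance -1; mR−mL=60/461 → turn +1·90°
n=5: pose=(-2,-5,E); sL=15/61, sR=15/106; mL=-2505/12932, mR=675/12932; mL+mR=-15/106 → advance -1; mR−mL=15/61 → turn +1·90°

0 60/461 60/617 -32340/284437 4680/284437 -2 -6 S
1 15/61 15/106 -2505/12932 675/12932 -2 -5 E
2 60/433 12/53 -4188/22949 -1008/22949 -3 -5 N
3 6/65 30/229 -1662/14885 -288/14885 -3 -6 W
4 60/461 60/617 -32340/284437 4680/284437 -2 -6 S
5 15/61 15/106 -2505/12932 675/12932 -2 -5 E
final -3 -5 N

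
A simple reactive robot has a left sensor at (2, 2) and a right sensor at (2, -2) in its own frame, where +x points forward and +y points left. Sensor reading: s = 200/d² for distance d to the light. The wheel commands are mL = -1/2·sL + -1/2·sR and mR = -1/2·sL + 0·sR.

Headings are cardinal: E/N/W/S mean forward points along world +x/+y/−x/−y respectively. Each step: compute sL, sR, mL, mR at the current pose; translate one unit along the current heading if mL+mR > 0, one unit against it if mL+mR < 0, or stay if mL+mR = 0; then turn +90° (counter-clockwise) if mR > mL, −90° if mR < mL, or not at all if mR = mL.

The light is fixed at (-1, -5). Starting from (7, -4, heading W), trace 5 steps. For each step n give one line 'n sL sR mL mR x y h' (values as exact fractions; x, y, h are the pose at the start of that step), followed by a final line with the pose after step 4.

n=0: pose=(7,-4,W); sL=200/37, sR=40/9; mL=-1640/333, mR=-100/37; mL+mR=-2540/333 → advance -1; mR−mL=20/9 → turn +1·90°
n=1: pose=(8,-4,S); sL=100/61, sR=4; mL=-172/61, mR=-50/61; mL+mR=-222/61 → advance -1; mR−mL=2 → turn +1·90°
n=2: pose=(8,-3,E); sL=200/137, sR=200/121; mL=-25800/16577, mR=-100/137; mL+mR=-37900/16577 → advance -1; mR−mL=100/121 → turn +1·90°
n=3: pose=(7,-3,N); sL=50/13, sR=50/29; mL=-1050/377, mR=-25/13; mL+mR=-1775/377 → advance -1; mR−mL=25/29 → turn +1·90°
n=4: pose=(7,-4,W); sL=200/37, sR=40/9; mL=-1640/333, mR=-100/37; mL+mR=-2540/333 → advance -1; mR−mL=20/9 → turn +1·90°

0 200/37 40/9 -1640/333 -100/37 7 -4 W
1 100/61 4 -172/61 -50/61 8 -4 S
2 200/137 200/121 -25800/16577 -100/137 8 -3 E
3 50/13 50/29 -1050/377 -25/13 7 -3 N
4 200/37 40/9 -1640/333 -100/37 7 -4 W
final 8 -4 S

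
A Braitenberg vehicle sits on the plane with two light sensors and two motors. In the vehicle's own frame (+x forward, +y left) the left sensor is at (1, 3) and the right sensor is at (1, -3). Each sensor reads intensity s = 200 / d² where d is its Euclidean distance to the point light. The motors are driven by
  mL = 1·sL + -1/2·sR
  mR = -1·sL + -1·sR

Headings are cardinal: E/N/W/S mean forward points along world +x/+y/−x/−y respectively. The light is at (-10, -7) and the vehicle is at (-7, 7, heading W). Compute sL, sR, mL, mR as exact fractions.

8/5 200/293 1844/1465 -3344/1465

left sensor world pos  = (-8, 4); dL² = 125
right sensor world pos = (-8, 10); dR² = 293
sL = 200/125 = 8/5
sR = 200/293 = 200/293
mL = 1·sL + -1/2·sR = 1844/1465
mR = -1·sL + -1·sR = -3344/1465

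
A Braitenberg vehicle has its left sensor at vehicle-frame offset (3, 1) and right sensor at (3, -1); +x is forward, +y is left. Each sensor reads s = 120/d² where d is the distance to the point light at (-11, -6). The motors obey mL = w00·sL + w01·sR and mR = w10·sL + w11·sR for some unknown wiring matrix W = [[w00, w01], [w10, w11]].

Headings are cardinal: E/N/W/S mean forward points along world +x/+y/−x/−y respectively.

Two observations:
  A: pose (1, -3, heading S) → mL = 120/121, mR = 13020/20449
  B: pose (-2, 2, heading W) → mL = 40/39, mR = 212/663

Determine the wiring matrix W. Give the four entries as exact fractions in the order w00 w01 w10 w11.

0 1 -1/2 1

obs A: pose=(1,-3,S) → sL=120/169, sR=120/121, mL=120/121, mR=13020/20449
obs B: pose=(-2,2,W) → sL=24/17, sR=40/39, mL=40/39, mR=212/663
sensor matrix S = [[120/169, 120/121], [24/17, 40/39]]; det S = -3036160/4519229
solve [mL_A; mL_B] = S·[w00; w01] and [mR_A; mR_B] = S·[w10; w11]:
  w00 = 0, w01 = 1, w10 = -1/2, w11 = 1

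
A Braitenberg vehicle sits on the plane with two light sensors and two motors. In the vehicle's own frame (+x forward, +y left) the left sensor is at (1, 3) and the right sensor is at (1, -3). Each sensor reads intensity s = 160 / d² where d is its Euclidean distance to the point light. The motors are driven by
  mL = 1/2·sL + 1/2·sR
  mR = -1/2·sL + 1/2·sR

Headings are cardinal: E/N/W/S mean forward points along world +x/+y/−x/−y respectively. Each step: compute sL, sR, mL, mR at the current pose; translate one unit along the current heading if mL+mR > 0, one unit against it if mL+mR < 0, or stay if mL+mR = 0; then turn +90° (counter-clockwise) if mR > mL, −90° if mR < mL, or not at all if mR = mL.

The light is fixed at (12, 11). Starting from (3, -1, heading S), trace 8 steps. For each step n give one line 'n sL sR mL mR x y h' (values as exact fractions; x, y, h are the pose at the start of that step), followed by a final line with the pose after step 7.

n=0: pose=(3,-1,S); sL=32/41, sR=160/313; mL=8288/12833, mR=-1728/12833; mL+mR=160/313 → advance +1; mR−mL=-32/41 → turn -1·90°
n=1: pose=(3,-2,W); sL=40/89, sR=4/5; mL=278/445, mR=78/445; mL+mR=4/5 → advance +1; mR−mL=-40/89 → turn -1·90°
n=2: pose=(2,-2,N); sL=160/313, sR=160/193; mL=40480/60409, mR=9600/60409; mL+mR=160/193 → advance +1; mR−mL=-160/313 → turn -1·90°
n=3: pose=(2,-1,E); sL=80/81, sR=80/153; mL=1040/1377, mR=-320/1377; mL+mR=80/153 → advance +1; mR−mL=-80/81 → turn -1·90°
n=4: pose=(3,-1,S); sL=32/41, sR=160/313; mL=8288/12833, mR=-1728/12833; mL+mR=160/313 → advance +1; mR−mL=-32/41 → turn -1·90°
n=5: pose=(3,-2,W); sL=40/89, sR=4/5; mL=278/445, mR=78/445; mL+mR=4/5 → advance +1; mR−mL=-40/89 → turn -1·90°
n=6: pose=(2,-2,N); sL=160/313, sR=160/193; mL=40480/60409, mR=9600/60409; mL+mR=160/193 → advance +1; mR−mL=-160/313 → turn -1·90°
n=7: pose=(2,-1,E); sL=80/81, sR=80/153; mL=1040/1377, mR=-320/1377; mL+mR=80/153 → advance +1; mR−mL=-80/81 → turn -1·90°

0 32/41 160/313 8288/12833 -1728/12833 3 -1 S
1 40/89 4/5 278/445 78/445 3 -2 W
2 160/313 160/193 40480/60409 9600/60409 2 -2 N
3 80/81 80/153 1040/1377 -320/1377 2 -1 E
4 32/41 160/313 8288/12833 -1728/12833 3 -1 S
5 40/89 4/5 278/445 78/445 3 -2 W
6 160/313 160/193 40480/60409 9600/60409 2 -2 N
7 80/81 80/153 1040/1377 -320/1377 2 -1 E
final 3 -1 S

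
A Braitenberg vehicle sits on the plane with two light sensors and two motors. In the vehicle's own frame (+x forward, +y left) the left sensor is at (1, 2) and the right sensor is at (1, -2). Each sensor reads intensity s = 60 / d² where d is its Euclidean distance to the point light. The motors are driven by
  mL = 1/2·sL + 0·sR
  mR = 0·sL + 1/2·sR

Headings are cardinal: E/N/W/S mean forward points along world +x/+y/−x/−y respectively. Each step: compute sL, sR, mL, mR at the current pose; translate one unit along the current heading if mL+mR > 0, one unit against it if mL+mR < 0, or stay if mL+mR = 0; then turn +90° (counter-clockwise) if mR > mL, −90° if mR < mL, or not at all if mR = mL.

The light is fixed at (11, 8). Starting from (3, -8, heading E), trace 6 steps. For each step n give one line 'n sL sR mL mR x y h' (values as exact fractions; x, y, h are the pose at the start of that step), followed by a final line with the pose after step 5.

n=0: pose=(3,-8,E); sL=12/49, sR=60/373; mL=6/49, mR=30/373; mL+mR=3708/18277 → advance +1; mR−mL=-768/18277 → turn -1·90°
n=1: pose=(4,-8,S); sL=30/157, sR=6/37; mL=15/157, mR=3/37; mL+mR=1026/5809 → advance +1; mR−mL=-84/5809 → turn -1·90°
n=2: pose=(4,-9,W); sL=12/85, sR=60/289; mL=6/85, mR=30/289; mL+mR=252/1445 → advance +1; mR−mL=48/1445 → turn +1·90°
n=3: pose=(3,-9,S); sL=1/6, sR=15/106; mL=1/12, mR=15/212; mL+mR=49/318 → advance +1; mR−mL=-2/159 → turn -1·90°
n=4: pose=(3,-10,W); sL=60/481, sR=60/337; mL=30/481, mR=30/337; mL+mR=24540/162097 → advance +1; mR−mL=4320/162097 → turn +1·90°
n=5: pose=(2,-10,S); sL=6/41, sR=30/241; mL=3/41, mR=15/241; mL+mR=1338/9881 → advance +1; mR−mL=-108/9881 → turn -1·90°

0 12/49 60/373 6/49 30/373 3 -8 E
1 30/157 6/37 15/157 3/37 4 -8 S
2 12/85 60/289 6/85 30/289 4 -9 W
3 1/6 15/106 1/12 15/212 3 -9 S
4 60/481 60/337 30/481 30/337 3 -10 W
5 6/41 30/241 3/41 15/241 2 -10 S
final 2 -11 W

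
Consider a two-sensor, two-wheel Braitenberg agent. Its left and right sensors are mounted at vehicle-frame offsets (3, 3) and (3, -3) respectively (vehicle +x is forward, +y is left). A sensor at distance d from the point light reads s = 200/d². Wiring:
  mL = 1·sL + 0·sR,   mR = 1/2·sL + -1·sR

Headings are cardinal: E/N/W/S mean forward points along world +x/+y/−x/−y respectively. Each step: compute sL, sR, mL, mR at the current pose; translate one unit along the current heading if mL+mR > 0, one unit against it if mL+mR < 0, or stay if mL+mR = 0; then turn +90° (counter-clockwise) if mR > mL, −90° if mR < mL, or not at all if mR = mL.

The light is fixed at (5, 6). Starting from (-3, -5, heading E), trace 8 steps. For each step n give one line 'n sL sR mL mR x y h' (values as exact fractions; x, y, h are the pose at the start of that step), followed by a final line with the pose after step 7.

n=0: pose=(-3,-5,E); sL=200/89, sR=200/221; mL=200/89, mR=4300/19669; mL+mR=48500/19669 → advance +1; mR−mL=-39900/19669 → turn -1·90°
n=1: pose=(-2,-5,S); sL=50/53, sR=25/37; mL=50/53, mR=-400/1961; mL+mR=1450/1961 → advance +1; mR−mL=-2250/1961 → turn -1·90°
n=2: pose=(-2,-6,W); sL=8/13, sR=200/181; mL=8/13, mR=-1876/2353; mL+mR=-428/2353 → advance -1; mR−mL=-3324/2353 → turn -1·90°
n=3: pose=(-1,-6,N); sL=100/81, sR=20/9; mL=100/81, mR=-130/81; mL+mR=-10/27 → advance -1; mR−mL=-230/81 → turn -1·90°
n=4: pose=(-1,-7,E); sL=200/109, sR=40/53; mL=200/109, mR=940/5777; mL+mR=11540/5777 → advance +1; mR−mL=-9660/5777 → turn -1·90°
n=5: pose=(0,-7,S); sL=10/13, sR=5/8; mL=10/13, mR=-25/104; mL+mR=55/104 → advance +1; mR−mL=-105/104 → turn -1·90°
n=6: pose=(0,-8,W); sL=200/353, sR=40/37; mL=200/353, mR=-10420/13061; mL+mR=-3020/13061 → advance -1; mR−mL=-17820/13061 → turn -1·90°
n=7: pose=(1,-8,N); sL=20/17, sR=100/61; mL=20/17, mR=-1090/1037; mL+mR=130/1037 → advance +1; mR−mL=-2310/1037 → turn -1·90°

0 200/89 200/221 200/89 4300/19669 -3 -5 E
1 50/53 25/37 50/53 -400/1961 -2 -5 S
2 8/13 200/181 8/13 -1876/2353 -2 -6 W
3 100/81 20/9 100/81 -130/81 -1 -6 N
4 200/109 40/53 200/109 940/5777 -1 -7 E
5 10/13 5/8 10/13 -25/104 0 -7 S
6 200/353 40/37 200/353 -10420/13061 0 -8 W
7 20/17 100/61 20/17 -1090/1037 1 -8 N
final 1 -7 E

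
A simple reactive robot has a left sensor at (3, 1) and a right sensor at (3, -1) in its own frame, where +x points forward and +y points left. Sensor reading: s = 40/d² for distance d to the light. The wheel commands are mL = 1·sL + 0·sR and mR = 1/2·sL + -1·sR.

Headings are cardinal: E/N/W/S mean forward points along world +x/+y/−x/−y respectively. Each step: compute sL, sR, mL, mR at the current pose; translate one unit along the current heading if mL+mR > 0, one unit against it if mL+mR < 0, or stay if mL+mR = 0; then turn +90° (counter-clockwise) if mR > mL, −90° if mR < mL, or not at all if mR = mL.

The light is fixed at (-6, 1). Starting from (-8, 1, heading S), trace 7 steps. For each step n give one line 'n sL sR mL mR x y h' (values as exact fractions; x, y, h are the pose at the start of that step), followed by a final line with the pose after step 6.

n=0: pose=(-8,1,S); sL=4, sR=20/9; mL=4, mR=-2/9; mL+mR=34/9 → advance +1; mR−mL=-38/9 → turn -1·90°
n=1: pose=(-8,0,W); sL=40/29, sR=8/5; mL=40/29, mR=-132/145; mL+mR=68/145 → advance +1; mR−mL=-332/145 → turn -1·90°
n=2: pose=(-9,0,N); sL=2, sR=5; mL=2, mR=-4; mL+mR=-2 → advance -1; mR−mL=-6 → turn -1·90°
n=3: pose=(-9,-1,E); sL=40, sR=40/9; mL=40, mR=140/9; mL+mR=500/9 → advance +1; mR−mL=-220/9 → turn -1·90°
n=4: pose=(-8,-1,S); sL=20/13, sR=20/17; mL=20/13, mR=-90/221; mL+mR=250/221 → advance +1; mR−mL=-430/221 → turn -1·90°
n=5: pose=(-8,-2,W); sL=40/41, sR=40/29; mL=40/41, mR=-1060/1189; mL+mR=100/1189 → advance +1; mR−mL=-2220/1189 → turn -1·90°
n=6: pose=(-9,-2,N); sL=5/2, sR=10; mL=5/2, mR=-35/4; mL+mR=-25/4 → advance -1; mR−mL=-45/4 → turn -1·90°

0 4 20/9 4 -2/9 -8 1 S
1 40/29 8/5 40/29 -132/145 -8 0 W
2 2 5 2 -4 -9 0 N
3 40 40/9 40 140/9 -9 -1 E
4 20/13 20/17 20/13 -90/221 -8 -1 S
5 40/41 40/29 40/41 -1060/1189 -8 -2 W
6 5/2 10 5/2 -35/4 -9 -2 N
final -9 -3 E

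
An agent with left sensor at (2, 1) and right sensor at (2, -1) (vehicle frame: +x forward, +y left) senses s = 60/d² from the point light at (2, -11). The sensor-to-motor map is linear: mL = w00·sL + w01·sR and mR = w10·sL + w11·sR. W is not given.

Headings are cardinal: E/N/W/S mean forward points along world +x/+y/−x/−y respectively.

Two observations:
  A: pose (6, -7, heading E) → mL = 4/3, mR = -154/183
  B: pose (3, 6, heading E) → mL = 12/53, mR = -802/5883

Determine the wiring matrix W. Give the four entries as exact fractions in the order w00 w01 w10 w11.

obs A: pose=(6,-7,E) → sL=60/61, sR=4/3, mL=4/3, mR=-154/183
obs B: pose=(3,6,E) → sL=20/111, sR=12/53, mL=12/53, mR=-802/5883
sensor matrix S = [[60/61, 4/3], [20/111, 12/53]]; det S = -18880/1076589
solve [mL_A; mL_B] = S·[w00; w01] and [mR_A; mR_B] = S·[w10; w11]:
  w00 = 0, w01 = 1, w10 = 1/2, w11 = -1

0 1 1/2 -1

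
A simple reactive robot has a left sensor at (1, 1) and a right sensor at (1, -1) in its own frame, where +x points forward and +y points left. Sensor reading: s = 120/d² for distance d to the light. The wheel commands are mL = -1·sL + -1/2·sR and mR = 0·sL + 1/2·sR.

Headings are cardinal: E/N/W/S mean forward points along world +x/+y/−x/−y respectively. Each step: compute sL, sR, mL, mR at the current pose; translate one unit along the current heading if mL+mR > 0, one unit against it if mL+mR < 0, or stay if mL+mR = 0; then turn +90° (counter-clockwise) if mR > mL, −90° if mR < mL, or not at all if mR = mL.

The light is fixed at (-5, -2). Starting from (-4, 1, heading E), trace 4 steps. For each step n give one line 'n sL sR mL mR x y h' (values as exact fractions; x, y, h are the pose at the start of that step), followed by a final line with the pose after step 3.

0 6 15 -27/2 15/2 -4 1 E
1 120/17 120/17 -180/17 60/17 -5 1 N
2 60 12 -66 6 -5 0 W
3 24 120 -84 60 -4 0 S
final -4 1 E

n=0: pose=(-4,1,E); sL=6, sR=15; mL=-27/2, mR=15/2; mL+mR=-6 → advance -1; mR−mL=21 → turn +1·90°
n=1: pose=(-5,1,N); sL=120/17, sR=120/17; mL=-180/17, mR=60/17; mL+mR=-120/17 → advance -1; mR−mL=240/17 → turn +1·90°
n=2: pose=(-5,0,W); sL=60, sR=12; mL=-66, mR=6; mL+mR=-60 → advance -1; mR−mL=72 → turn +1·90°
n=3: pose=(-4,0,S); sL=24, sR=120; mL=-84, mR=60; mL+mR=-24 → advance -1; mR−mL=144 → turn +1·90°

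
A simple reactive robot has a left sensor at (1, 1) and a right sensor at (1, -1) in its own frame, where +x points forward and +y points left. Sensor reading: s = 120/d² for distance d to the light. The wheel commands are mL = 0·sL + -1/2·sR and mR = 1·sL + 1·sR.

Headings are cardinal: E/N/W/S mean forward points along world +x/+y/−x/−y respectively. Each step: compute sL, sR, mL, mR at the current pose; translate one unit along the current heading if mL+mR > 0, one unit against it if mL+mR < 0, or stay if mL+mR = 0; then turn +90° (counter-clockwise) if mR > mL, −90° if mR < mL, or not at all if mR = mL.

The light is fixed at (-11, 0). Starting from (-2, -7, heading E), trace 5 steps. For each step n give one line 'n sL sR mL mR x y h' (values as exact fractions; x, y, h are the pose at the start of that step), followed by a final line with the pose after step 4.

0 15/17 30/41 -15/41 1125/697 -2 -7 E
1 40/39 120/157 -60/157 10960/6123 -1 -7 N
2 12/13 60/53 -30/53 1416/689 -1 -6 W
3 120/149 120/113 -60/113 31440/16837 -2 -6 S
4 15/17 30/41 -15/41 1125/697 -2 -7 E
final -1 -7 N

n=0: pose=(-2,-7,E); sL=15/17, sR=30/41; mL=-15/41, mR=1125/697; mL+mR=870/697 → advance +1; mR−mL=1380/697 → turn +1·90°
n=1: pose=(-1,-7,N); sL=40/39, sR=120/157; mL=-60/157, mR=10960/6123; mL+mR=8620/6123 → advance +1; mR−mL=13300/6123 → turn +1·90°
n=2: pose=(-1,-6,W); sL=12/13, sR=60/53; mL=-30/53, mR=1416/689; mL+mR=1026/689 → advance +1; mR−mL=1806/689 → turn +1·90°
n=3: pose=(-2,-6,S); sL=120/149, sR=120/113; mL=-60/113, mR=31440/16837; mL+mR=22500/16837 → advance +1; mR−mL=40380/16837 → turn +1·90°
n=4: pose=(-2,-7,E); sL=15/17, sR=30/41; mL=-15/41, mR=1125/697; mL+mR=870/697 → advance +1; mR−mL=1380/697 → turn +1·90°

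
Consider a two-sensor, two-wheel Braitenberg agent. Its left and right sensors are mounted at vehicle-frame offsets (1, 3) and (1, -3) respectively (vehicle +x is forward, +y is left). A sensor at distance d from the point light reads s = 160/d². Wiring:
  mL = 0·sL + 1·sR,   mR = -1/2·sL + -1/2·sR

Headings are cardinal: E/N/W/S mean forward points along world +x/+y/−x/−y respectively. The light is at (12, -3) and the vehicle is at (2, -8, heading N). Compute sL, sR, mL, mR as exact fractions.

left sensor world pos  = (-1, -7); dL² = 185
right sensor world pos = (5, -7); dR² = 65
sL = 160/185 = 32/37
sR = 160/65 = 32/13
mL = 0·sL + 1·sR = 32/13
mR = -1/2·sL + -1/2·sR = -800/481

32/37 32/13 32/13 -800/481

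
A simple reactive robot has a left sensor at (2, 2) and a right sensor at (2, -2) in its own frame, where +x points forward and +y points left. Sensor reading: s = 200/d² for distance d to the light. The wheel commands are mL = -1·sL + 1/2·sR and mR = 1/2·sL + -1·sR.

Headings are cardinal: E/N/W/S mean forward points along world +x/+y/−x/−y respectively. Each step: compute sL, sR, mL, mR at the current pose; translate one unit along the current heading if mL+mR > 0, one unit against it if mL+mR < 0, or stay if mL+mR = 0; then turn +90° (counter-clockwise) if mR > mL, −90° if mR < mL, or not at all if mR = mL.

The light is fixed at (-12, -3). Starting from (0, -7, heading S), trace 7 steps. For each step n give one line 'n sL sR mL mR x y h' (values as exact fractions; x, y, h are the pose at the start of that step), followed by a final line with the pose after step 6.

n=0: pose=(0,-7,S); sL=25/29, sR=25/17; mL=-125/986, mR=-1025/986; mL+mR=-575/493 → advance -1; mR−mL=-450/493 → turn -1·90°
n=1: pose=(0,-6,W); sL=8/5, sR=200/101; mL=-308/505, mR=-596/505; mL+mR=-904/505 → advance -1; mR−mL=-288/505 → turn -1·90°
n=2: pose=(1,-6,N); sL=100/61, sR=100/113; mL=-8250/6893, mR=-450/6893; mL+mR=-8700/6893 → advance -1; mR−mL=7800/6893 → turn +1·90°
n=3: pose=(1,-7,W); sL=200/157, sR=8/5; mL=-372/785, mR=-756/785; mL+mR=-1128/785 → advance -1; mR−mL=-384/785 → turn -1·90°
n=4: pose=(2,-7,N); sL=50/37, sR=10/13; mL=-465/481, mR=-45/481; mL+mR=-510/481 → advance -1; mR−mL=420/481 → turn +1·90°
n=5: pose=(2,-8,W); sL=200/193, sR=200/153; mL=-11300/29529, mR=-23300/29529; mL+mR=-34600/29529 → advance -1; mR−mL=-4000/9843 → turn -1·90°
n=6: pose=(3,-8,N); sL=100/89, sR=100/149; mL=-10450/13261, mR=-1450/13261; mL+mR=-11900/13261 → advance -1; mR−mL=9000/13261 → turn +1·90°

0 25/29 25/17 -125/986 -1025/986 0 -7 S
1 8/5 200/101 -308/505 -596/505 0 -6 W
2 100/61 100/113 -8250/6893 -450/6893 1 -6 N
3 200/157 8/5 -372/785 -756/785 1 -7 W
4 50/37 10/13 -465/481 -45/481 2 -7 N
5 200/193 200/153 -11300/29529 -23300/29529 2 -8 W
6 100/89 100/149 -10450/13261 -1450/13261 3 -8 N
final 3 -9 W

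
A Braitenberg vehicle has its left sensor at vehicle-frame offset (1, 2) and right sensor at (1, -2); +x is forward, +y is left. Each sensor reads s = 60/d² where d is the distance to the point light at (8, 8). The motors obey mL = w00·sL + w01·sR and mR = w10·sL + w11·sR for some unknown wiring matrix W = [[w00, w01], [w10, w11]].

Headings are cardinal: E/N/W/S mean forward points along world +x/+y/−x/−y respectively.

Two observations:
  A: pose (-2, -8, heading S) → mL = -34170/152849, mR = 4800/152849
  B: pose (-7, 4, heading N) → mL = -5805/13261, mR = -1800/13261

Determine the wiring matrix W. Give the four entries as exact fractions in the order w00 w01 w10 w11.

obs A: pose=(-2,-8,S) → sL=60/353, sR=60/433, mL=-34170/152849, mR=4800/152849
obs B: pose=(-7,4,N) → sL=30/149, sR=30/89, mL=-5805/13261, mR=-1800/13261
sensor matrix S = [[60/353, 60/433], [30/149, 30/89]]; det S = 59580000/2026930589
solve [mL_A; mL_B] = S·[w00; w01] and [mR_A; mR_B] = S·[w10; w11]:
  w00 = -1/2, w01 = -1, w10 = 1, w11 = -1

-1/2 -1 1 -1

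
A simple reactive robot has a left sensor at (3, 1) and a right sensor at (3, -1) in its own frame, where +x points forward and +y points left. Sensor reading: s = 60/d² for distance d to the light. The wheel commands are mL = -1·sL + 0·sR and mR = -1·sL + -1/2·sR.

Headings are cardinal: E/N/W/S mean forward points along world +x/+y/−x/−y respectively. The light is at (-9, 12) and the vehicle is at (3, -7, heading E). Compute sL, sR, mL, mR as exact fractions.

20/183 12/125 -20/183 -3598/22875

left sensor world pos  = (6, -6); dL² = 549
right sensor world pos = (6, -8); dR² = 625
sL = 60/549 = 20/183
sR = 60/625 = 12/125
mL = -1·sL + 0·sR = -20/183
mR = -1·sL + -1/2·sR = -3598/22875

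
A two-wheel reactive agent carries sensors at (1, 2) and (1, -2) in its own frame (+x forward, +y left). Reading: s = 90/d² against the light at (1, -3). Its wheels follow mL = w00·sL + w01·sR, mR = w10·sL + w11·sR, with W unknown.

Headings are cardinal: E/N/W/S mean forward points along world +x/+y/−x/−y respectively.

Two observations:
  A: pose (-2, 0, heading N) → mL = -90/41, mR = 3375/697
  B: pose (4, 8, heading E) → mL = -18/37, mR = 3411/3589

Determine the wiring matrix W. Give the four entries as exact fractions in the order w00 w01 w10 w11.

-1 0 1 1/2

obs A: pose=(-2,0,N) → sL=90/41, sR=90/17, mL=-90/41, mR=3375/697
obs B: pose=(4,8,E) → sL=18/37, sR=90/97, mL=-18/37, mR=3411/3589
sensor matrix S = [[90/41, 90/17], [18/37, 90/97]]; det S = -1347840/2501533
solve [mL_A; mL_B] = S·[w00; w01] and [mR_A; mR_B] = S·[w10; w11]:
  w00 = -1, w01 = 0, w10 = 1, w11 = 1/2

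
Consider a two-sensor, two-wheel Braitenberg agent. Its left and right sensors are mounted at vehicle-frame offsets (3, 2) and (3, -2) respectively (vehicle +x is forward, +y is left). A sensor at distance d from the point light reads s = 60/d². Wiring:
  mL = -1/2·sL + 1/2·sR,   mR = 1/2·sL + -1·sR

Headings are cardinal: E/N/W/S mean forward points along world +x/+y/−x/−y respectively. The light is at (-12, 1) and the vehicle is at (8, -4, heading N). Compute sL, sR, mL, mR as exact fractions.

left sensor world pos  = (6, -1); dL² = 328
right sensor world pos = (10, -1); dR² = 488
sL = 60/328 = 15/82
sR = 60/488 = 15/122
mL = -1/2·sL + 1/2·sR = -75/2501
mR = 1/2·sL + -1·sR = -315/10004

15/82 15/122 -75/2501 -315/10004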